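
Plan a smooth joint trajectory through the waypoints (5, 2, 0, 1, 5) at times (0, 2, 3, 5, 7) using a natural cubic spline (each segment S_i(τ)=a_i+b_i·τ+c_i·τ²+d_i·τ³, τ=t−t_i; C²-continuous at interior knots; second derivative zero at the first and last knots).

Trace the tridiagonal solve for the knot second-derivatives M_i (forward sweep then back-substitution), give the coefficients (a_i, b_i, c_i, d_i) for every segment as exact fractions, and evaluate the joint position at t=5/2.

Δ: Δ0=-3/2, Δ1=-2, Δ2=1/2, Δ3=2
row 1: diag=6, rhs=-3; c'=1/6, d'=-1/2
row 2: denom=6−1·1/6=35/6; d'=(15−1·-1/2)/(35/6)=93/35
row 3: denom=8−2·12/35=256/35; d'=(9−2·93/35)/(256/35)=129/256
back: M3=129/256
back: M2=93/35−12/35·129/256=159/64
back: M1=-1/2−1/6·159/64=-117/128
M: M0=0, M1=-117/128, M2=159/64, M3=129/256, M4=0
seg 0: a=5, c=M0/2=0, d=(M1−M0)/(6·2)=-39/512, b=Δ0−h0·(2M0+M1)/6=-153/128
seg 1: a=2, c=M1/2=-117/256, d=(M2−M1)/(6·1)=145/256, b=Δ1−h1·(2M1+M2)/6=-135/64
seg 2: a=0, c=M2/2=159/128, d=(M3−M2)/(6·2)=-169/1024, b=Δ2−h2·(2M2+M3)/6=-339/256
seg 3: a=1, c=M3/2=129/512, d=(M4−M3)/(6·2)=-43/1024, b=Δ3−h3·(2M3+M4)/6=213/128
t_q=5/2 → seg 1, τ=1/2; S=2+-135/64·τ+-117/256·τ²+145/256·τ³=1847/2048

  seg 0: a=5 b=-153/128 c=0 d=-39/512
  seg 1: a=2 b=-135/64 c=-117/256 d=145/256
  seg 2: a=0 b=-339/256 c=159/128 d=-169/1024
  seg 3: a=1 b=213/128 c=129/512 d=-43/1024
S(5/2) = 1847/2048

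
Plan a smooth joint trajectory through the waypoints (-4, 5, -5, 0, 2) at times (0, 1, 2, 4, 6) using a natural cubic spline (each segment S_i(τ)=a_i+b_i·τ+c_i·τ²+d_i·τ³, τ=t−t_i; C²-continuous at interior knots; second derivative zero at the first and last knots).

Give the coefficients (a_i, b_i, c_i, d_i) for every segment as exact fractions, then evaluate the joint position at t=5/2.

Δ: Δ0=9, Δ1=-10, Δ2=5/2, Δ3=1
row 1: diag=4, rhs=-114; c'=1/4, d'=-57/2
row 2: denom=6−1·1/4=23/4; d'=(75−1·-57/2)/(23/4)=18
row 3: denom=8−2·8/23=168/23; d'=(-9−2·18)/(168/23)=-345/56
back: M3=-345/56
back: M2=18−8/23·-345/56=141/7
back: M1=-57/2−1/4·141/7=-939/28
M: M0=0, M1=-939/28, M2=141/7, M3=-345/56, M4=0
seg 0: a=-4, c=M0/2=0, d=(M1−M0)/(6·1)=-313/56, b=Δ0−h0·(2M0+M1)/6=817/56
seg 1: a=5, c=M1/2=-939/56, d=(M2−M1)/(6·1)=501/56, b=Δ1−h1·(2M1+M2)/6=-61/28
seg 2: a=-5, c=M2/2=141/14, d=(M3−M2)/(6·2)=-491/224, b=Δ2−h2·(2M2+M3)/6=-71/8
seg 3: a=0, c=M3/2=-345/112, d=(M4−M3)/(6·2)=115/224, b=Δ3−h3·(2M3+M4)/6=143/28
t_q=5/2 → seg 2, τ=1/2; S=-5+-71/8·τ+141/14·τ²+-491/224·τ³=-12891/1792

  seg 0: a=-4 b=817/56 c=0 d=-313/56
  seg 1: a=5 b=-61/28 c=-939/56 d=501/56
  seg 2: a=-5 b=-71/8 c=141/14 d=-491/224
  seg 3: a=0 b=143/28 c=-345/112 d=115/224
S(5/2) = -12891/1792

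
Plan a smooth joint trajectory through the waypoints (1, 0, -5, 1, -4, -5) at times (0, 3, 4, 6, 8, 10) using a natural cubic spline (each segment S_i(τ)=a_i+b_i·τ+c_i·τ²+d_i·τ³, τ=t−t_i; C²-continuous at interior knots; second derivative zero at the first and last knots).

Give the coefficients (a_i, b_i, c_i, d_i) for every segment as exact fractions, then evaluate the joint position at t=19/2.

Δ: Δ0=-1/3, Δ1=-5, Δ2=3, Δ3=-5/2, Δ4=-1/2
row 1: diag=8, rhs=-28; c'=1/8, d'=-7/2
row 2: denom=6−1·1/8=47/8; d'=(48−1·-7/2)/(47/8)=412/47
row 3: denom=8−2·16/47=344/47; d'=(-33−2·412/47)/(344/47)=-2375/344
row 4: denom=8−2·47/172=641/86; d'=(12−2·-2375/344)/(641/86)=4439/1282
back: M4=4439/1282
back: M3=-2375/344−47/172·4439/1282=-5032/641
back: M2=412/47−16/47·-5032/641=7332/641
back: M1=-7/2−1/8·7332/641=-3160/641
M: M0=0, M1=-3160/641, M2=7332/641, M3=-5032/641, M4=4439/1282, M5=0
seg 0: a=1, c=M0/2=0, d=(M1−M0)/(6·3)=-1580/5769, b=Δ0−h0·(2M0+M1)/6=4099/1923
seg 1: a=0, c=M1/2=-1580/641, d=(M2−M1)/(6·1)=5246/1923, b=Δ1−h1·(2M1+M2)/6=-10121/1923
seg 2: a=-5, c=M2/2=3666/641, d=(M3−M2)/(6·2)=-3091/1923, b=Δ2−h2·(2M2+M3)/6=-3863/1923
seg 3: a=1, c=M3/2=-2516/641, d=(M4−M3)/(6·2)=14503/15384, b=Δ3−h3·(2M3+M4)/6=3037/1923
seg 4: a=-4, c=M4/2=4439/2564, d=(M5−M4)/(6·2)=-4439/15384, b=Δ4−h4·(2M4+M5)/6=-10801/3846
t_q=19/2 → seg 4, τ=3/2; S=-4+-10801/3846·τ+4439/2564·τ²+-4439/15384·τ³=-217059/41024

  seg 0: a=1 b=4099/1923 c=0 d=-1580/5769
  seg 1: a=0 b=-10121/1923 c=-1580/641 d=5246/1923
  seg 2: a=-5 b=-3863/1923 c=3666/641 d=-3091/1923
  seg 3: a=1 b=3037/1923 c=-2516/641 d=14503/15384
  seg 4: a=-4 b=-10801/3846 c=4439/2564 d=-4439/15384
S(19/2) = -217059/41024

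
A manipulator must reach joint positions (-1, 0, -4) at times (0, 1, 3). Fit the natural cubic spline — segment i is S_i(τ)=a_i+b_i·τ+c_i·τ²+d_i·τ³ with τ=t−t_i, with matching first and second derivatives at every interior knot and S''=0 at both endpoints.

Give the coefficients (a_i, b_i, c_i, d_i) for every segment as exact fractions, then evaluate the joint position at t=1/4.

Δ: Δ0=1, Δ1=-2
row 1: diag=6, rhs=-18; c'=1/3, d'=-3
back: M1=-3
M: M0=0, M1=-3, M2=0
seg 0: a=-1, c=M0/2=0, d=(M1−M0)/(6·1)=-1/2, b=Δ0−h0·(2M0+M1)/6=3/2
seg 1: a=0, c=M1/2=-3/2, d=(M2−M1)/(6·2)=1/4, b=Δ1−h1·(2M1+M2)/6=0
t_q=1/4 → seg 0, τ=1/4; S=-1+3/2·τ+0·τ²+-1/2·τ³=-81/128

  seg 0: a=-1 b=3/2 c=0 d=-1/2
  seg 1: a=0 b=0 c=-3/2 d=1/4
S(1/4) = -81/128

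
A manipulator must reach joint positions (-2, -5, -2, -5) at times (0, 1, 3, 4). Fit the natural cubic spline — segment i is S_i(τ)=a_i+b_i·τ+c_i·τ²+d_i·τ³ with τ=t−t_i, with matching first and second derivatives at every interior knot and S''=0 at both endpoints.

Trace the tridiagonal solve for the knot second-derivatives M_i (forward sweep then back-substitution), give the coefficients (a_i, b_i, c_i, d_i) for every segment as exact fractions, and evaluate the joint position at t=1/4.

  seg 0: a=-2 b=-33/8 c=0 d=9/8
  seg 1: a=-5 b=-3/4 c=27/8 d=-9/8
  seg 2: a=-2 b=-3/4 c=-27/8 d=9/8
S(1/4) = -1543/512

Δ: Δ0=-3, Δ1=3/2, Δ2=-3
row 1: diag=6, rhs=27; c'=1/3, d'=9/2
row 2: denom=6−2·1/3=16/3; d'=(-27−2·9/2)/(16/3)=-27/4
back: M2=-27/4
back: M1=9/2−1/3·-27/4=27/4
M: M0=0, M1=27/4, M2=-27/4, M3=0
seg 0: a=-2, c=M0/2=0, d=(M1−M0)/(6·1)=9/8, b=Δ0−h0·(2M0+M1)/6=-33/8
seg 1: a=-5, c=M1/2=27/8, d=(M2−M1)/(6·2)=-9/8, b=Δ1−h1·(2M1+M2)/6=-3/4
seg 2: a=-2, c=M2/2=-27/8, d=(M3−M2)/(6·1)=9/8, b=Δ2−h2·(2M2+M3)/6=-3/4
t_q=1/4 → seg 0, τ=1/4; S=-2+-33/8·τ+0·τ²+9/8·τ³=-1543/512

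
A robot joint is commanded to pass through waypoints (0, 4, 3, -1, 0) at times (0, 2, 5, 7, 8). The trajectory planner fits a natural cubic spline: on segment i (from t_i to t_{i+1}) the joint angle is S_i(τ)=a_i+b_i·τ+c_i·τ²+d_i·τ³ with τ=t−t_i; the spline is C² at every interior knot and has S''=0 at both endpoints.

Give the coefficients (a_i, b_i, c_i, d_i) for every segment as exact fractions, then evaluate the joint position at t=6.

  seg 0: a=0 b=1766/759 c=0 d=-62/759
  seg 1: a=4 b=1022/759 c=-124/253 d=-53/2277
  seg 2: a=3 b=-1687/759 c=-177/253 d=1231/3036
  seg 3: a=-1 b=-118/759 c=877/506 d=-877/1518
S(6) = 489/1012

Δ: Δ0=2, Δ1=-1/3, Δ2=-2, Δ3=1
row 1: diag=10, rhs=-14; c'=3/10, d'=-7/5
row 2: denom=10−3·3/10=91/10; d'=(-10−3·-7/5)/(91/10)=-58/91
row 3: denom=6−2·20/91=506/91; d'=(18−2·-58/91)/(506/91)=877/253
back: M3=877/253
back: M2=-58/91−20/91·877/253=-354/253
back: M1=-7/5−3/10·-354/253=-248/253
M: M0=0, M1=-248/253, M2=-354/253, M3=877/253, M4=0
seg 0: a=0, c=M0/2=0, d=(M1−M0)/(6·2)=-62/759, b=Δ0−h0·(2M0+M1)/6=1766/759
seg 1: a=4, c=M1/2=-124/253, d=(M2−M1)/(6·3)=-53/2277, b=Δ1−h1·(2M1+M2)/6=1022/759
seg 2: a=3, c=M2/2=-177/253, d=(M3−M2)/(6·2)=1231/3036, b=Δ2−h2·(2M2+M3)/6=-1687/759
seg 3: a=-1, c=M3/2=877/506, d=(M4−M3)/(6·1)=-877/1518, b=Δ3−h3·(2M3+M4)/6=-118/759
t_q=6 → seg 2, τ=1; S=3+-1687/759·τ+-177/253·τ²+1231/3036·τ³=489/1012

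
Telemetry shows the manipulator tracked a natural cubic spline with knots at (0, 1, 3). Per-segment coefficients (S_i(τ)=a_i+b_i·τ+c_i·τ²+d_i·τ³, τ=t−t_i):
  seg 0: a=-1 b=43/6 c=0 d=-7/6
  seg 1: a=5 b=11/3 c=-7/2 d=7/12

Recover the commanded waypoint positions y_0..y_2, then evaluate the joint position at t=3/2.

y_0=-1 y_1=5 y_2=3
S(3/2) = 193/32

y_0 = S_0(0) = a_0 = -1
y_1 = S_1(0) = a_1 = 5
y_2 = S_1(2) = 3
t_q=3/2 is in segment 1 (τ=1/2); S_1(τ)=193/32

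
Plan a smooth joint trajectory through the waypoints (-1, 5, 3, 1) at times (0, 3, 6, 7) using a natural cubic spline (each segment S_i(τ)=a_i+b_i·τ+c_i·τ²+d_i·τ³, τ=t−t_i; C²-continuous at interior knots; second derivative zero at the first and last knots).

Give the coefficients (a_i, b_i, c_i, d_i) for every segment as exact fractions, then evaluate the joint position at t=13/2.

Δ: Δ0=2, Δ1=-2/3, Δ2=-2
row 1: diag=12, rhs=-16; c'=1/4, d'=-4/3
row 2: denom=8−3·1/4=29/4; d'=(-8−3·-4/3)/(29/4)=-16/29
back: M2=-16/29
back: M1=-4/3−1/4·-16/29=-104/87
M: M0=0, M1=-104/87, M2=-16/29, M3=0
seg 0: a=-1, c=M0/2=0, d=(M1−M0)/(6·3)=-52/783, b=Δ0−h0·(2M0+M1)/6=226/87
seg 1: a=5, c=M1/2=-52/87, d=(M2−M1)/(6·3)=28/783, b=Δ1−h1·(2M1+M2)/6=70/87
seg 2: a=3, c=M2/2=-8/29, d=(M3−M2)/(6·1)=8/87, b=Δ2−h2·(2M2+M3)/6=-158/87
t_q=13/2 → seg 2, τ=1/2; S=3+-158/87·τ+-8/29·τ²+8/87·τ³=59/29

  seg 0: a=-1 b=226/87 c=0 d=-52/783
  seg 1: a=5 b=70/87 c=-52/87 d=28/783
  seg 2: a=3 b=-158/87 c=-8/29 d=8/87
S(13/2) = 59/29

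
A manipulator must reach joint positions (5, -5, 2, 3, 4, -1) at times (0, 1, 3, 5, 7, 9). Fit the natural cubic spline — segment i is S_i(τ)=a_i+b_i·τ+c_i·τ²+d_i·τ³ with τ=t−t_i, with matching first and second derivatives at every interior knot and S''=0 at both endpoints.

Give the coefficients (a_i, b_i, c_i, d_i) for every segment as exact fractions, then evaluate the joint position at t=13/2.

  seg 0: a=5 b=-644/51 c=0 d=134/51
  seg 1: a=-5 b=-242/51 c=134/17 d=-767/408
  seg 2: a=2 b=431/102 c=-231/68 d=313/408
  seg 3: a=3 b=-8/51 c=41/34 d=-179/408
  seg 4: a=4 b=-61/102 c=-97/68 d=97/408
S(13/2) = 4349/1088

Δ: Δ0=-10, Δ1=7/2, Δ2=1/2, Δ3=1/2, Δ4=-5/2
row 1: diag=6, rhs=81; c'=1/3, d'=27/2
row 2: denom=8−2·1/3=22/3; d'=(-18−2·27/2)/(22/3)=-135/22
row 3: denom=8−2·3/11=82/11; d'=(0−2·-135/22)/(82/11)=135/82
row 4: denom=8−2·11/41=306/41; d'=(-18−2·135/82)/(306/41)=-97/34
back: M4=-97/34
back: M3=135/82−11/41·-97/34=41/17
back: M2=-135/22−3/11·41/17=-231/34
back: M1=27/2−1/3·-231/34=268/17
M: M0=0, M1=268/17, M2=-231/34, M3=41/17, M4=-97/34, M5=0
seg 0: a=5, c=M0/2=0, d=(M1−M0)/(6·1)=134/51, b=Δ0−h0·(2M0+M1)/6=-644/51
seg 1: a=-5, c=M1/2=134/17, d=(M2−M1)/(6·2)=-767/408, b=Δ1−h1·(2M1+M2)/6=-242/51
seg 2: a=2, c=M2/2=-231/68, d=(M3−M2)/(6·2)=313/408, b=Δ2−h2·(2M2+M3)/6=431/102
seg 3: a=3, c=M3/2=41/34, d=(M4−M3)/(6·2)=-179/408, b=Δ3−h3·(2M3+M4)/6=-8/51
seg 4: a=4, c=M4/2=-97/68, d=(M5−M4)/(6·2)=97/408, b=Δ4−h4·(2M4+M5)/6=-61/102
t_q=13/2 → seg 3, τ=3/2; S=3+-8/51·τ+41/34·τ²+-179/408·τ³=4349/1088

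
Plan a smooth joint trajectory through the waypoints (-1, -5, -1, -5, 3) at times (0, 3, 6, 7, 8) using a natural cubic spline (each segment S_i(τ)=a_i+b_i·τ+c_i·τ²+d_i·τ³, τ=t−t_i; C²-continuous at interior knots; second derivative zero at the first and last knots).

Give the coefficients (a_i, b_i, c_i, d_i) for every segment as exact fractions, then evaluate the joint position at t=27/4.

  seg 0: a=-1 b=-83/28 c=0 d=137/756
  seg 1: a=-5 b=27/14 c=137/84 d=-461/756
  seg 2: a=-1 b=-19/4 c=-27/7 d=129/28
  seg 3: a=-5 b=19/14 c=279/28 d=-93/28
S(27/4) = -8581/1792

Δ: Δ0=-4/3, Δ1=4/3, Δ2=-4, Δ3=8
row 1: diag=12, rhs=16; c'=1/4, d'=4/3
row 2: denom=8−3·1/4=29/4; d'=(-32−3·4/3)/(29/4)=-144/29
row 3: denom=4−1·4/29=112/29; d'=(72−1·-144/29)/(112/29)=279/14
back: M3=279/14
back: M2=-144/29−4/29·279/14=-54/7
back: M1=4/3−1/4·-54/7=137/42
M: M0=0, M1=137/42, M2=-54/7, M3=279/14, M4=0
seg 0: a=-1, c=M0/2=0, d=(M1−M0)/(6·3)=137/756, b=Δ0−h0·(2M0+M1)/6=-83/28
seg 1: a=-5, c=M1/2=137/84, d=(M2−M1)/(6·3)=-461/756, b=Δ1−h1·(2M1+M2)/6=27/14
seg 2: a=-1, c=M2/2=-27/7, d=(M3−M2)/(6·1)=129/28, b=Δ2−h2·(2M2+M3)/6=-19/4
seg 3: a=-5, c=M3/2=279/28, d=(M4−M3)/(6·1)=-93/28, b=Δ3−h3·(2M3+M4)/6=19/14
t_q=27/4 → seg 2, τ=3/4; S=-1+-19/4·τ+-27/7·τ²+129/28·τ³=-8581/1792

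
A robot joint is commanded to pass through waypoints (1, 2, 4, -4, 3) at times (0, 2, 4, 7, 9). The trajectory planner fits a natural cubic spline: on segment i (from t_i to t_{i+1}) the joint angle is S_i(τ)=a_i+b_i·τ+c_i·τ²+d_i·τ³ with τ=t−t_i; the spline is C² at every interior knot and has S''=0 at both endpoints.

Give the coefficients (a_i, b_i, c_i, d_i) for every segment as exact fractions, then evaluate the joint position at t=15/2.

Δ: Δ0=1/2, Δ1=1, Δ2=-8/3, Δ3=7/2
row 1: diag=8, rhs=3; c'=1/4, d'=3/8
row 2: denom=10−2·1/4=19/2; d'=(-22−2·3/8)/(19/2)=-91/38
row 3: denom=10−3·6/19=172/19; d'=(37−3·-91/38)/(172/19)=1679/344
back: M3=1679/344
back: M2=-91/38−6/19·1679/344=-677/172
back: M1=3/8−1/4·-677/172=935/688
M: M0=0, M1=935/688, M2=-677/172, M3=1679/344, M4=0
seg 0: a=1, c=M0/2=0, d=(M1−M0)/(6·2)=935/8256, b=Δ0−h0·(2M0+M1)/6=97/2064
seg 1: a=2, c=M1/2=935/1376, d=(M2−M1)/(6·2)=-3643/8256, b=Δ1−h1·(2M1+M2)/6=1451/1032
seg 2: a=4, c=M2/2=-677/344, d=(M3−M2)/(6·3)=337/688, b=Δ2−h2·(2M2+M3)/6=-2417/2064
seg 3: a=-4, c=M3/2=1679/688, d=(M4−M3)/(6·2)=-1679/4128, b=Δ3−h3·(2M3+M4)/6=127/516
t_q=15/2 → seg 3, τ=1/2; S=-4+127/516·τ+1679/688·τ²+-1679/4128·τ³=-36521/11008

  seg 0: a=1 b=97/2064 c=0 d=935/8256
  seg 1: a=2 b=1451/1032 c=935/1376 d=-3643/8256
  seg 2: a=4 b=-2417/2064 c=-677/344 d=337/688
  seg 3: a=-4 b=127/516 c=1679/688 d=-1679/4128
S(15/2) = -36521/11008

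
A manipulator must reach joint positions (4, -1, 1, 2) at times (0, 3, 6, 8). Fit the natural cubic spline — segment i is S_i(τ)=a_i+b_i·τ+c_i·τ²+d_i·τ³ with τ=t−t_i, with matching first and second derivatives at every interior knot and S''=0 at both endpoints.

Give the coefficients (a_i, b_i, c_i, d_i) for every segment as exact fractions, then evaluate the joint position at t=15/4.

Δ: Δ0=-5/3, Δ1=2/3, Δ2=1/2
row 1: diag=12, rhs=14; c'=1/4, d'=7/6
row 2: denom=10−3·1/4=37/4; d'=(-1−3·7/6)/(37/4)=-18/37
back: M2=-18/37
back: M1=7/6−1/4·-18/37=143/111
M: M0=0, M1=143/111, M2=-18/37, M3=0
seg 0: a=4, c=M0/2=0, d=(M1−M0)/(6·3)=143/1998, b=Δ0−h0·(2M0+M1)/6=-171/74
seg 1: a=-1, c=M1/2=143/222, d=(M2−M1)/(6·3)=-197/1998, b=Δ1−h1·(2M1+M2)/6=-14/37
seg 2: a=1, c=M2/2=-9/37, d=(M3−M2)/(6·2)=3/74, b=Δ2−h2·(2M2+M3)/6=61/74
t_q=15/4 → seg 1, τ=3/4; S=-1+-14/37·τ+143/222·τ²+-197/1998·τ³=-4561/4736

  seg 0: a=4 b=-171/74 c=0 d=143/1998
  seg 1: a=-1 b=-14/37 c=143/222 d=-197/1998
  seg 2: a=1 b=61/74 c=-9/37 d=3/74
S(15/4) = -4561/4736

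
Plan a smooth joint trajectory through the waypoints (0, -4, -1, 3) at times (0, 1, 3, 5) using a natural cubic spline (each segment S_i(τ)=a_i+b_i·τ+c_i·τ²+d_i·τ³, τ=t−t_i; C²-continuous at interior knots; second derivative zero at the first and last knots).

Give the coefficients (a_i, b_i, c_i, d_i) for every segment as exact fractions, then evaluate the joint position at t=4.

  seg 0: a=0 b=-219/44 c=0 d=43/44
  seg 1: a=-4 b=-45/22 c=129/44 d=-51/88
  seg 2: a=-1 b=30/11 c=-6/11 d=1/11
S(4) = 14/11

Δ: Δ0=-4, Δ1=3/2, Δ2=2
row 1: diag=6, rhs=33; c'=1/3, d'=11/2
row 2: denom=8−2·1/3=22/3; d'=(3−2·11/2)/(22/3)=-12/11
back: M2=-12/11
back: M1=11/2−1/3·-12/11=129/22
M: M0=0, M1=129/22, M2=-12/11, M3=0
seg 0: a=0, c=M0/2=0, d=(M1−M0)/(6·1)=43/44, b=Δ0−h0·(2M0+M1)/6=-219/44
seg 1: a=-4, c=M1/2=129/44, d=(M2−M1)/(6·2)=-51/88, b=Δ1−h1·(2M1+M2)/6=-45/22
seg 2: a=-1, c=M2/2=-6/11, d=(M3−M2)/(6·2)=1/11, b=Δ2−h2·(2M2+M3)/6=30/11
t_q=4 → seg 2, τ=1; S=-1+30/11·τ+-6/11·τ²+1/11·τ³=14/11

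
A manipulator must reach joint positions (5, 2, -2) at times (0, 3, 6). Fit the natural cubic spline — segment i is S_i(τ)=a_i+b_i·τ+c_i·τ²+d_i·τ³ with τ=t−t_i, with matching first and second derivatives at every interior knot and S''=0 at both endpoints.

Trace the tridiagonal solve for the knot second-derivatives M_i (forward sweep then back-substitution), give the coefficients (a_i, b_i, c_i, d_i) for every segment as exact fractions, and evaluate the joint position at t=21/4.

Δ: Δ0=-1, Δ1=-4/3
row 1: diag=12, rhs=-2; c'=1/4, d'=-1/6
back: M1=-1/6
M: M0=0, M1=-1/6, M2=0
seg 0: a=5, c=M0/2=0, d=(M1−M0)/(6·3)=-1/108, b=Δ0−h0·(2M0+M1)/6=-11/12
seg 1: a=2, c=M1/2=-1/12, d=(M2−M1)/(6·3)=1/108, b=Δ1−h1·(2M1+M2)/6=-7/6
t_q=21/4 → seg 1, τ=9/4; S=2+-7/6·τ+-1/12·τ²+1/108·τ³=-241/256

  seg 0: a=5 b=-11/12 c=0 d=-1/108
  seg 1: a=2 b=-7/6 c=-1/12 d=1/108
S(21/4) = -241/256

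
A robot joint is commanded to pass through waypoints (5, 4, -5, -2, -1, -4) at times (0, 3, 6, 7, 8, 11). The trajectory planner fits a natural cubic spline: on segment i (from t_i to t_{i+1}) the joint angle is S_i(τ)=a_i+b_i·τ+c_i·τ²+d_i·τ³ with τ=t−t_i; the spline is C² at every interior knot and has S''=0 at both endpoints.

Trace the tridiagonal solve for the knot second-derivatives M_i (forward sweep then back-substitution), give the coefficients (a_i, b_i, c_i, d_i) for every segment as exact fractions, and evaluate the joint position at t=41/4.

Δ: Δ0=-1/3, Δ1=-3, Δ2=3, Δ3=1, Δ4=-1
row 1: diag=12, rhs=-16; c'=1/4, d'=-4/3
row 2: denom=8−3·1/4=29/4; d'=(36−3·-4/3)/(29/4)=160/29
row 3: denom=4−1·4/29=112/29; d'=(-12−1·160/29)/(112/29)=-127/28
row 4: denom=8−1·29/112=867/112; d'=(-12−1·-127/28)/(867/112)=-836/867
back: M4=-836/867
back: M3=-127/28−29/112·-836/867=-3716/867
back: M2=160/29−4/29·-3716/867=5296/867
back: M1=-4/3−1/4·5296/867=-2480/867
M: M0=0, M1=-2480/867, M2=5296/867, M3=-3716/867, M4=-836/867, M5=0
seg 0: a=5, c=M0/2=0, d=(M1−M0)/(6·3)=-1240/7803, b=Δ0−h0·(2M0+M1)/6=317/289
seg 1: a=4, c=M1/2=-1240/867, d=(M2−M1)/(6·3)=144/289, b=Δ1−h1·(2M1+M2)/6=-923/289
seg 2: a=-5, c=M2/2=2648/867, d=(M3−M2)/(6·1)=-1502/867, b=Δ2−h2·(2M2+M3)/6=485/289
seg 3: a=-2, c=M3/2=-1858/867, d=(M4−M3)/(6·1)=160/289, b=Δ3−h3·(2M3+M4)/6=2245/867
seg 4: a=-1, c=M4/2=-418/867, d=(M5−M4)/(6·3)=418/7803, b=Δ4−h4·(2M4+M5)/6=-31/867
t_q=41/4 → seg 4, τ=9/4; S=-1+-31/867·τ+-418/867·τ²+418/7803·τ³=-26921/9248

  seg 0: a=5 b=317/289 c=0 d=-1240/7803
  seg 1: a=4 b=-923/289 c=-1240/867 d=144/289
  seg 2: a=-5 b=485/289 c=2648/867 d=-1502/867
  seg 3: a=-2 b=2245/867 c=-1858/867 d=160/289
  seg 4: a=-1 b=-31/867 c=-418/867 d=418/7803
S(41/4) = -26921/9248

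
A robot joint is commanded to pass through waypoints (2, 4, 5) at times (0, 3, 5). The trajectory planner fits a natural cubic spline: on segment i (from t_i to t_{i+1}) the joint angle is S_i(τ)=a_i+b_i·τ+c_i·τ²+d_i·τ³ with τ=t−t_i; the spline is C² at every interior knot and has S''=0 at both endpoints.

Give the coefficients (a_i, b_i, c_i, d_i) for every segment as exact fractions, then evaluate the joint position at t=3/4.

Δ: Δ0=2/3, Δ1=1/2
row 1: diag=10, rhs=-1; c'=1/5, d'=-1/10
back: M1=-1/10
M: M0=0, M1=-1/10, M2=0
seg 0: a=2, c=M0/2=0, d=(M1−M0)/(6·3)=-1/180, b=Δ0−h0·(2M0+M1)/6=43/60
seg 1: a=4, c=M1/2=-1/20, d=(M2−M1)/(6·2)=1/120, b=Δ1−h1·(2M1+M2)/6=17/30
t_q=3/4 → seg 0, τ=3/4; S=2+43/60·τ+0·τ²+-1/180·τ³=649/256

  seg 0: a=2 b=43/60 c=0 d=-1/180
  seg 1: a=4 b=17/30 c=-1/20 d=1/120
S(3/4) = 649/256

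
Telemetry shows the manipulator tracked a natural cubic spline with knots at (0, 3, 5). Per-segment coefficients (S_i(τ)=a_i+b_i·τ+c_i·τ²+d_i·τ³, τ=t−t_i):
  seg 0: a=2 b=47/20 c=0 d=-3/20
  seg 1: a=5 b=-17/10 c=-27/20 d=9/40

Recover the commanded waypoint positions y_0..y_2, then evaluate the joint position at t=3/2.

y_0 = S_0(0) = a_0 = 2
y_1 = S_1(0) = a_1 = 5
y_2 = S_1(2) = -2
t_q=3/2 is in segment 0 (τ=3/2); S_0(τ)=803/160

y_0=2 y_1=5 y_2=-2
S(3/2) = 803/160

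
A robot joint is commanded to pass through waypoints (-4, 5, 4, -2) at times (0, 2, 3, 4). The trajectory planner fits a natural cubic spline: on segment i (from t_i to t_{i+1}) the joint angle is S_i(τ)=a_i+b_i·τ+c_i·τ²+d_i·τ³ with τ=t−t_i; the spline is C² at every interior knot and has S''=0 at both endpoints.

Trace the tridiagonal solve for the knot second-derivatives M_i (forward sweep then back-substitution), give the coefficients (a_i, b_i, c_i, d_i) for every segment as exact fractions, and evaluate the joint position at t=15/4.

Δ: Δ0=9/2, Δ1=-1, Δ2=-6
row 1: diag=6, rhs=-33; c'=1/6, d'=-11/2
row 2: denom=4−1·1/6=23/6; d'=(-30−1·-11/2)/(23/6)=-147/23
back: M2=-147/23
back: M1=-11/2−1/6·-147/23=-102/23
M: M0=0, M1=-102/23, M2=-147/23, M3=0
seg 0: a=-4, c=M0/2=0, d=(M1−M0)/(6·2)=-17/46, b=Δ0−h0·(2M0+M1)/6=275/46
seg 1: a=5, c=M1/2=-51/23, d=(M2−M1)/(6·1)=-15/46, b=Δ1−h1·(2M1+M2)/6=71/46
seg 2: a=4, c=M2/2=-147/46, d=(M3−M2)/(6·1)=49/46, b=Δ2−h2·(2M2+M3)/6=-89/23
t_q=15/4 → seg 2, τ=3/4; S=4+-89/23·τ+-147/46·τ²+49/46·τ³=-737/2944

  seg 0: a=-4 b=275/46 c=0 d=-17/46
  seg 1: a=5 b=71/46 c=-51/23 d=-15/46
  seg 2: a=4 b=-89/23 c=-147/46 d=49/46
S(15/4) = -737/2944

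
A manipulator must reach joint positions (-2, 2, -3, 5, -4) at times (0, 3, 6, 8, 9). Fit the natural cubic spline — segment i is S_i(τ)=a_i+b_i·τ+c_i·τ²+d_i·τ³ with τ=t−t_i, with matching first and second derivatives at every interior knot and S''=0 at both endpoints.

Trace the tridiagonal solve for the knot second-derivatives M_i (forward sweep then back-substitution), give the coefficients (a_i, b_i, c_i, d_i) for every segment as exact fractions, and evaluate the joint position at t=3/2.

  seg 0: a=-2 b=934/309 c=0 d=-58/309
  seg 1: a=2 b=-632/309 c=-174/103 d=187/309
  seg 2: a=-3 b=1285/309 c=387/103 d=-2371/1236
  seg 3: a=5 b=-1184/309 c=-1597/206 d=1597/618
S(3/2) = 783/412

Δ: Δ0=4/3, Δ1=-5/3, Δ2=4, Δ3=-9
row 1: diag=12, rhs=-18; c'=1/4, d'=-3/2
row 2: denom=10−3·1/4=37/4; d'=(34−3·-3/2)/(37/4)=154/37
row 3: denom=6−2·8/37=206/37; d'=(-78−2·154/37)/(206/37)=-1597/103
back: M3=-1597/103
back: M2=154/37−8/37·-1597/103=774/103
back: M1=-3/2−1/4·774/103=-348/103
M: M0=0, M1=-348/103, M2=774/103, M3=-1597/103, M4=0
seg 0: a=-2, c=M0/2=0, d=(M1−M0)/(6·3)=-58/309, b=Δ0−h0·(2M0+M1)/6=934/309
seg 1: a=2, c=M1/2=-174/103, d=(M2−M1)/(6·3)=187/309, b=Δ1−h1·(2M1+M2)/6=-632/309
seg 2: a=-3, c=M2/2=387/103, d=(M3−M2)/(6·2)=-2371/1236, b=Δ2−h2·(2M2+M3)/6=1285/309
seg 3: a=5, c=M3/2=-1597/206, d=(M4−M3)/(6·1)=1597/618, b=Δ3−h3·(2M3+M4)/6=-1184/309
t_q=3/2 → seg 0, τ=3/2; S=-2+934/309·τ+0·τ²+-58/309·τ³=783/412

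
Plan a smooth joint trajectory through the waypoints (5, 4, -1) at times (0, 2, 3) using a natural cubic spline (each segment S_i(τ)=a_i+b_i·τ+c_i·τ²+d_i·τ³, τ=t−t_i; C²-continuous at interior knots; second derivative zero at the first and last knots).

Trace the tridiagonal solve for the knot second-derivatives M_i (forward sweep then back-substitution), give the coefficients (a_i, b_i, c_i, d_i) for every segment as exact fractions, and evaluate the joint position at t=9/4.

  seg 0: a=5 b=1 c=0 d=-3/8
  seg 1: a=4 b=-7/2 c=-9/4 d=3/4
S(9/4) = 767/256

Δ: Δ0=-1/2, Δ1=-5
row 1: diag=6, rhs=-27; c'=1/6, d'=-9/2
back: M1=-9/2
M: M0=0, M1=-9/2, M2=0
seg 0: a=5, c=M0/2=0, d=(M1−M0)/(6·2)=-3/8, b=Δ0−h0·(2M0+M1)/6=1
seg 1: a=4, c=M1/2=-9/4, d=(M2−M1)/(6·1)=3/4, b=Δ1−h1·(2M1+M2)/6=-7/2
t_q=9/4 → seg 1, τ=1/4; S=4+-7/2·τ+-9/4·τ²+3/4·τ³=767/256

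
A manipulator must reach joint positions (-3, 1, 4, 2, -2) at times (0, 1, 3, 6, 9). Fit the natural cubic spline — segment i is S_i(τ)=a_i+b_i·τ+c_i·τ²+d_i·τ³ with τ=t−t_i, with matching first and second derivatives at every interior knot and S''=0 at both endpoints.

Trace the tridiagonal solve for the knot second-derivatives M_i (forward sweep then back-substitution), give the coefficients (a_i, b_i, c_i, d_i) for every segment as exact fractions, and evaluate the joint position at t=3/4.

Δ: Δ0=4, Δ1=3/2, Δ2=-2/3, Δ3=-4/3
row 1: diag=6, rhs=-15; c'=1/3, d'=-5/2
row 2: denom=10−2·1/3=28/3; d'=(-13−2·-5/2)/(28/3)=-6/7
row 3: denom=12−3·9/28=309/28; d'=(-4−3·-6/7)/(309/28)=-40/309
back: M3=-40/309
back: M2=-6/7−9/28·-40/309=-84/103
back: M1=-5/2−1/3·-84/103=-459/206
M: M0=0, M1=-459/206, M2=-84/103, M3=-40/309, M4=0
seg 0: a=-3, c=M0/2=0, d=(M1−M0)/(6·1)=-153/412, b=Δ0−h0·(2M0+M1)/6=1801/412
seg 1: a=1, c=M1/2=-459/412, d=(M2−M1)/(6·2)=97/824, b=Δ1−h1·(2M1+M2)/6=671/206
seg 2: a=4, c=M2/2=-42/103, d=(M3−M2)/(6·3)=106/2781, b=Δ2−h2·(2M2+M3)/6=22/103
seg 3: a=2, c=M3/2=-20/309, d=(M4−M3)/(6·3)=20/2781, b=Δ3−h3·(2M3+M4)/6=-124/103
t_q=3/4 → seg 0, τ=3/4; S=-3+1801/412·τ+0·τ²+-153/412·τ³=3213/26368

  seg 0: a=-3 b=1801/412 c=0 d=-153/412
  seg 1: a=1 b=671/206 c=-459/412 d=97/824
  seg 2: a=4 b=22/103 c=-42/103 d=106/2781
  seg 3: a=2 b=-124/103 c=-20/309 d=20/2781
S(3/4) = 3213/26368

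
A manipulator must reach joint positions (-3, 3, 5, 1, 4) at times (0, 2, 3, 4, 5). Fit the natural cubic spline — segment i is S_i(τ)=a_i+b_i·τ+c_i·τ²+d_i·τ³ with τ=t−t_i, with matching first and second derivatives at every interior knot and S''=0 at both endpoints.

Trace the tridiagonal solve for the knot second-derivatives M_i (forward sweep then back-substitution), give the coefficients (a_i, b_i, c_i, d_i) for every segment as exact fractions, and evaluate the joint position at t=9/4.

Δ: Δ0=3, Δ1=2, Δ2=-4, Δ3=3
row 1: diag=6, rhs=-6; c'=1/6, d'=-1
row 2: denom=4−1·1/6=23/6; d'=(-36−1·-1)/(23/6)=-210/23
row 3: denom=4−1·6/23=86/23; d'=(42−1·-210/23)/(86/23)=588/43
back: M3=588/43
back: M2=-210/23−6/23·588/43=-546/43
back: M1=-1−1/6·-546/43=48/43
M: M0=0, M1=48/43, M2=-546/43, M3=588/43, M4=0
seg 0: a=-3, c=M0/2=0, d=(M1−M0)/(6·2)=4/43, b=Δ0−h0·(2M0+M1)/6=113/43
seg 1: a=3, c=M1/2=24/43, d=(M2−M1)/(6·1)=-99/43, b=Δ1−h1·(2M1+M2)/6=161/43
seg 2: a=5, c=M2/2=-273/43, d=(M3−M2)/(6·1)=189/43, b=Δ2−h2·(2M2+M3)/6=-88/43
seg 3: a=1, c=M3/2=294/43, d=(M4−M3)/(6·1)=-98/43, b=Δ3−h3·(2M3+M4)/6=-67/43
t_q=9/4 → seg 1, τ=1/4; S=3+161/43·τ+24/43·τ²+-99/43·τ³=10829/2752

  seg 0: a=-3 b=113/43 c=0 d=4/43
  seg 1: a=3 b=161/43 c=24/43 d=-99/43
  seg 2: a=5 b=-88/43 c=-273/43 d=189/43
  seg 3: a=1 b=-67/43 c=294/43 d=-98/43
S(9/4) = 10829/2752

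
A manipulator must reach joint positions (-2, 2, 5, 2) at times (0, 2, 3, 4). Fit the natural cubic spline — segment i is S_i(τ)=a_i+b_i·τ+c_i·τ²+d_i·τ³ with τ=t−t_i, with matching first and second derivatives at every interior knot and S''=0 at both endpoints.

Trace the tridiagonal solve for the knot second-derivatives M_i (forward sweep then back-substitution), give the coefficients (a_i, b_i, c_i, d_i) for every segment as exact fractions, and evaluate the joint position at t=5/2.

  seg 0: a=-2 b=26/23 c=0 d=5/23
  seg 1: a=2 b=86/23 c=30/23 d=-47/23
  seg 2: a=5 b=5/23 c=-111/23 d=37/23
S(5/2) = 725/184

Δ: Δ0=2, Δ1=3, Δ2=-3
row 1: diag=6, rhs=6; c'=1/6, d'=1
row 2: denom=4−1·1/6=23/6; d'=(-36−1·1)/(23/6)=-222/23
back: M2=-222/23
back: M1=1−1/6·-222/23=60/23
M: M0=0, M1=60/23, M2=-222/23, M3=0
seg 0: a=-2, c=M0/2=0, d=(M1−M0)/(6·2)=5/23, b=Δ0−h0·(2M0+M1)/6=26/23
seg 1: a=2, c=M1/2=30/23, d=(M2−M1)/(6·1)=-47/23, b=Δ1−h1·(2M1+M2)/6=86/23
seg 2: a=5, c=M2/2=-111/23, d=(M3−M2)/(6·1)=37/23, b=Δ2−h2·(2M2+M3)/6=5/23
t_q=5/2 → seg 1, τ=1/2; S=2+86/23·τ+30/23·τ²+-47/23·τ³=725/184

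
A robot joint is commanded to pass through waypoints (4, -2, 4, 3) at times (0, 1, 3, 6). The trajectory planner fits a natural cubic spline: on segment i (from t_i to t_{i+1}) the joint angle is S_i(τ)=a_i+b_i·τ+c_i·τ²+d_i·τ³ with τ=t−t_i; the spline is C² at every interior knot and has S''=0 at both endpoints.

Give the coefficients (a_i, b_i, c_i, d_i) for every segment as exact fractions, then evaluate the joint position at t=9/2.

  seg 0: a=4 b=-649/84 c=0 d=145/84
  seg 1: a=-2 b=-107/42 c=145/28 d=-101/84
  seg 2: a=4 b=157/42 c=-57/28 d=19/84
S(9/2) = 1297/224

Δ: Δ0=-6, Δ1=3, Δ2=-1/3
row 1: diag=6, rhs=54; c'=1/3, d'=9
row 2: denom=10−2·1/3=28/3; d'=(-20−2·9)/(28/3)=-57/14
back: M2=-57/14
back: M1=9−1/3·-57/14=145/14
M: M0=0, M1=145/14, M2=-57/14, M3=0
seg 0: a=4, c=M0/2=0, d=(M1−M0)/(6·1)=145/84, b=Δ0−h0·(2M0+M1)/6=-649/84
seg 1: a=-2, c=M1/2=145/28, d=(M2−M1)/(6·2)=-101/84, b=Δ1−h1·(2M1+M2)/6=-107/42
seg 2: a=4, c=M2/2=-57/28, d=(M3−M2)/(6·3)=19/84, b=Δ2−h2·(2M2+M3)/6=157/42
t_q=9/2 → seg 2, τ=3/2; S=4+157/42·τ+-57/28·τ²+19/84·τ³=1297/224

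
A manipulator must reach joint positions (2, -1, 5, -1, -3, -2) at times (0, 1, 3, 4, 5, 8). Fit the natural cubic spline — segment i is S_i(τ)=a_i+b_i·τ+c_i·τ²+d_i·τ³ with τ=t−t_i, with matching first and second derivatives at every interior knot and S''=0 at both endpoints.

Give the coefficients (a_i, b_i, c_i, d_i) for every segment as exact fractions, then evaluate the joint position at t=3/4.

Δ: Δ0=-3, Δ1=3, Δ2=-6, Δ3=-2, Δ4=1/3
row 1: diag=6, rhs=36; c'=1/3, d'=6
row 2: denom=6−2·1/3=16/3; d'=(-54−2·6)/(16/3)=-99/8
row 3: denom=4−1·3/16=61/16; d'=(24−1·-99/8)/(61/16)=582/61
row 4: denom=8−1·16/61=472/61; d'=(14−1·582/61)/(472/61)=34/59
back: M4=34/59
back: M3=582/61−16/61·34/59=554/59
back: M2=-99/8−3/16·554/59=-834/59
back: M1=6−1/3·-834/59=632/59
M: M0=0, M1=632/59, M2=-834/59, M3=554/59, M4=34/59, M5=0
seg 0: a=2, c=M0/2=0, d=(M1−M0)/(6·1)=316/177, b=Δ0−h0·(2M0+M1)/6=-847/177
seg 1: a=-1, c=M1/2=316/59, d=(M2−M1)/(6·2)=-733/354, b=Δ1−h1·(2M1+M2)/6=101/177
seg 2: a=5, c=M2/2=-417/59, d=(M3−M2)/(6·1)=694/177, b=Δ2−h2·(2M2+M3)/6=-505/177
seg 3: a=-1, c=M3/2=277/59, d=(M4−M3)/(6·1)=-260/177, b=Δ3−h3·(2M3+M4)/6=-925/177
seg 4: a=-3, c=M4/2=17/59, d=(M5−M4)/(6·3)=-17/531, b=Δ4−h4·(2M4+M5)/6=-43/177
t_q=3/4 → seg 0, τ=3/4; S=2+-847/177·τ+0·τ²+316/177·τ³=-789/944

  seg 0: a=2 b=-847/177 c=0 d=316/177
  seg 1: a=-1 b=101/177 c=316/59 d=-733/354
  seg 2: a=5 b=-505/177 c=-417/59 d=694/177
  seg 3: a=-1 b=-925/177 c=277/59 d=-260/177
  seg 4: a=-3 b=-43/177 c=17/59 d=-17/531
S(3/4) = -789/944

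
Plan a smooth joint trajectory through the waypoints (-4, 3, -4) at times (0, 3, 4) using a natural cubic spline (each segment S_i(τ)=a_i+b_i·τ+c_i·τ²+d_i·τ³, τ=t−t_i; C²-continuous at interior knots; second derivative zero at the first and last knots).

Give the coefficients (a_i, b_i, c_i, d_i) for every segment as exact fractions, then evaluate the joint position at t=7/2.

  seg 0: a=-4 b=35/6 c=0 d=-7/18
  seg 1: a=3 b=-14/3 c=-7/2 d=7/6
S(7/2) = -1/16

Δ: Δ0=7/3, Δ1=-7
row 1: diag=8, rhs=-56; c'=1/8, d'=-7
back: M1=-7
M: M0=0, M1=-7, M2=0
seg 0: a=-4, c=M0/2=0, d=(M1−M0)/(6·3)=-7/18, b=Δ0−h0·(2M0+M1)/6=35/6
seg 1: a=3, c=M1/2=-7/2, d=(M2−M1)/(6·1)=7/6, b=Δ1−h1·(2M1+M2)/6=-14/3
t_q=7/2 → seg 1, τ=1/2; S=3+-14/3·τ+-7/2·τ²+7/6·τ³=-1/16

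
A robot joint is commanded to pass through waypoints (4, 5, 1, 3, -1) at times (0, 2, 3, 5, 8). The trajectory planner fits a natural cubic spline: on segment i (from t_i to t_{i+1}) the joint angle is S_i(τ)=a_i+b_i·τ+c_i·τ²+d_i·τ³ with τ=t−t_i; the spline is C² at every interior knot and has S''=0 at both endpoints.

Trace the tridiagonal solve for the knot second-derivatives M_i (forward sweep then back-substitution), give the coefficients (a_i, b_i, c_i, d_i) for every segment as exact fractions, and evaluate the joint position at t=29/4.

Δ: Δ0=1/2, Δ1=-4, Δ2=1, Δ3=-4/3
row 1: diag=6, rhs=-27; c'=1/6, d'=-9/2
row 2: denom=6−1·1/6=35/6; d'=(30−1·-9/2)/(35/6)=207/35
row 3: denom=10−2·12/35=326/35; d'=(-14−2·207/35)/(326/35)=-452/163
back: M3=-452/163
back: M2=207/35−12/35·-452/163=1119/163
back: M1=-9/2−1/6·1119/163=-920/163
M: M0=0, M1=-920/163, M2=1119/163, M3=-452/163, M4=0
seg 0: a=4, c=M0/2=0, d=(M1−M0)/(6·2)=-230/489, b=Δ0−h0·(2M0+M1)/6=2329/978
seg 1: a=5, c=M1/2=-460/163, d=(M2−M1)/(6·1)=2039/978, b=Δ1−h1·(2M1+M2)/6=-3191/978
seg 2: a=1, c=M2/2=1119/326, d=(M3−M2)/(6·2)=-1571/1956, b=Δ2−h2·(2M2+M3)/6=-1297/489
seg 3: a=3, c=M3/2=-226/163, d=(M4−M3)/(6·3)=226/1467, b=Δ3−h3·(2M3+M4)/6=704/489
t_q=29/4 → seg 3, τ=9/4; S=3+704/489·τ+-226/163·τ²+226/1467·τ³=5085/5216

  seg 0: a=4 b=2329/978 c=0 d=-230/489
  seg 1: a=5 b=-3191/978 c=-460/163 d=2039/978
  seg 2: a=1 b=-1297/489 c=1119/326 d=-1571/1956
  seg 3: a=3 b=704/489 c=-226/163 d=226/1467
S(29/4) = 5085/5216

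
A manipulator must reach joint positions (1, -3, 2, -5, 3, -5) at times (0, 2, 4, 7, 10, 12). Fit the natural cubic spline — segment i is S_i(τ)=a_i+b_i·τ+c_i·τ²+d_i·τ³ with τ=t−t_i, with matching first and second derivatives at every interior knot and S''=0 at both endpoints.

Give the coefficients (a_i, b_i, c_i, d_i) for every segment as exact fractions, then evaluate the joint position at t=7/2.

Δ: Δ0=-2, Δ1=5/2, Δ2=-7/3, Δ3=8/3, Δ4=-4
row 1: diag=8, rhs=27; c'=1/4, d'=27/8
row 2: denom=10−2·1/4=19/2; d'=(-29−2·27/8)/(19/2)=-143/38
row 3: denom=12−3·6/19=210/19; d'=(30−3·-143/38)/(210/19)=523/140
row 4: denom=10−3·19/70=643/70; d'=(-40−3·523/140)/(643/70)=-7169/1286
back: M4=-7169/1286
back: M3=523/140−19/70·-7169/1286=3375/643
back: M2=-143/38−6/19·3375/643=-6971/1286
back: M1=27/8−1/4·-6971/1286=6083/1286
M: M0=0, M1=6083/1286, M2=-6971/1286, M3=3375/643, M4=-7169/1286, M5=0
seg 0: a=1, c=M0/2=0, d=(M1−M0)/(6·2)=6083/15432, b=Δ0−h0·(2M0+M1)/6=-13799/3858
seg 1: a=-3, c=M1/2=6083/2572, d=(M2−M1)/(6·2)=-6527/7716, b=Δ1−h1·(2M1+M2)/6=2225/1929
seg 2: a=2, c=M2/2=-6971/2572, d=(M3−M2)/(6·3)=13721/23148, b=Δ2−h2·(2M2+M3)/6=893/1929
seg 3: a=-5, c=M3/2=3375/1286, d=(M4−M3)/(6·3)=-13919/23148, b=Δ3−h3·(2M3+M4)/6=1583/7716
seg 4: a=3, c=M4/2=-7169/2572, d=(M5−M4)/(6·2)=7169/15432, b=Δ4−h4·(2M4+M5)/6=-547/1929
t_q=7/2 → seg 1, τ=3/2; S=-3+2225/1929·τ+6083/2572·τ²+-6527/7716·τ³=24623/20576

  seg 0: a=1 b=-13799/3858 c=0 d=6083/15432
  seg 1: a=-3 b=2225/1929 c=6083/2572 d=-6527/7716
  seg 2: a=2 b=893/1929 c=-6971/2572 d=13721/23148
  seg 3: a=-5 b=1583/7716 c=3375/1286 d=-13919/23148
  seg 4: a=3 b=-547/1929 c=-7169/2572 d=7169/15432
S(7/2) = 24623/20576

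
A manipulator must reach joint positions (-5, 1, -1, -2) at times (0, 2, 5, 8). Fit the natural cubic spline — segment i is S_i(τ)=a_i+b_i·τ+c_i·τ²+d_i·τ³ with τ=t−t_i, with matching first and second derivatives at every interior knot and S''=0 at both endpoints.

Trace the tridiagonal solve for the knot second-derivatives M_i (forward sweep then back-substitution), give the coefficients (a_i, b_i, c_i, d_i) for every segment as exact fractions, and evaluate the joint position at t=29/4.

Δ: Δ0=3, Δ1=-2/3, Δ2=-1/3
row 1: diag=10, rhs=-22; c'=3/10, d'=-11/5
row 2: denom=12−3·3/10=111/10; d'=(2−3·-11/5)/(111/10)=86/111
back: M2=86/111
back: M1=-11/5−3/10·86/111=-90/37
M: M0=0, M1=-90/37, M2=86/111, M3=0
seg 0: a=-5, c=M0/2=0, d=(M1−M0)/(6·2)=-15/74, b=Δ0−h0·(2M0+M1)/6=141/37
seg 1: a=1, c=M1/2=-45/37, d=(M2−M1)/(6·3)=178/999, b=Δ1−h1·(2M1+M2)/6=51/37
seg 2: a=-1, c=M2/2=43/111, d=(M3−M2)/(6·3)=-43/999, b=Δ2−h2·(2M2+M3)/6=-41/37
t_q=29/4 → seg 2, τ=9/4; S=-1+-41/37·τ+43/111·τ²+-43/999·τ³=-4789/2368

  seg 0: a=-5 b=141/37 c=0 d=-15/74
  seg 1: a=1 b=51/37 c=-45/37 d=178/999
  seg 2: a=-1 b=-41/37 c=43/111 d=-43/999
S(29/4) = -4789/2368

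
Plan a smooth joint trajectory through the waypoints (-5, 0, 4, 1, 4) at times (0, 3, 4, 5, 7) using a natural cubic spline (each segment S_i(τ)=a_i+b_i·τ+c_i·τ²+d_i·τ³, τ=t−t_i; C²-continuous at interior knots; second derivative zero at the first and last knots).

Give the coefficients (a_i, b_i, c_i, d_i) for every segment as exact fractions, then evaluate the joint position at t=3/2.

  seg 0: a=-5 b=-23/1068 c=0 d=601/3204
  seg 1: a=0 b=2693/534 c=601/356 d=-2917/1068
  seg 2: a=4 b=241/1068 c=-579/89 d=3503/1068
  seg 3: a=1 b=-1573/534 c=1187/356 d=-1187/2136
S(3/2) = -12529/2848

Δ: Δ0=5/3, Δ1=4, Δ2=-3, Δ3=3/2
row 1: diag=8, rhs=14; c'=1/8, d'=7/4
row 2: denom=4−1·1/8=31/8; d'=(-42−1·7/4)/(31/8)=-350/31
row 3: denom=6−1·8/31=178/31; d'=(27−1·-350/31)/(178/31)=1187/178
back: M3=1187/178
back: M2=-350/31−8/31·1187/178=-1158/89
back: M1=7/4−1/8·-1158/89=601/178
M: M0=0, M1=601/178, M2=-1158/89, M3=1187/178, M4=0
seg 0: a=-5, c=M0/2=0, d=(M1−M0)/(6·3)=601/3204, b=Δ0−h0·(2M0+M1)/6=-23/1068
seg 1: a=0, c=M1/2=601/356, d=(M2−M1)/(6·1)=-2917/1068, b=Δ1−h1·(2M1+M2)/6=2693/534
seg 2: a=4, c=M2/2=-579/89, d=(M3−M2)/(6·1)=3503/1068, b=Δ2−h2·(2M2+M3)/6=241/1068
seg 3: a=1, c=M3/2=1187/356, d=(M4−M3)/(6·2)=-1187/2136, b=Δ3−h3·(2M3+M4)/6=-1573/534
t_q=3/2 → seg 0, τ=3/2; S=-5+-23/1068·τ+0·τ²+601/3204·τ³=-12529/2848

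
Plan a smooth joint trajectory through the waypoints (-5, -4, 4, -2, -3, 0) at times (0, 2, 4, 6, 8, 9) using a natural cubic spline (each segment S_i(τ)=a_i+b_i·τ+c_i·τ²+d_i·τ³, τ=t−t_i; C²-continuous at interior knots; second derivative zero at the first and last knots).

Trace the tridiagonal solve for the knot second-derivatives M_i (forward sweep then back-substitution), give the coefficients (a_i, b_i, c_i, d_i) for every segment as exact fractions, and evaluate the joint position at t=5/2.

  seg 0: a=-5 b=-148/153 c=0 d=449/1224
  seg 1: a=-4 b=1051/306 c=449/204 d=-587/612
  seg 2: a=4 b=223/306 c=-725/204 d=517/612
  seg 3: a=-2 b=-1025/306 c=103/68 d=-55/1224
  seg 4: a=-3 b=332/153 c=127/102 d=-127/306
S(5/2) = -3023/1632

Δ: Δ0=1/2, Δ1=4, Δ2=-3, Δ3=-1/2, Δ4=3
row 1: diag=8, rhs=21; c'=1/4, d'=21/8
row 2: denom=8−2·1/4=15/2; d'=(-42−2·21/8)/(15/2)=-63/10
row 3: denom=8−2·4/15=112/15; d'=(15−2·-63/10)/(112/15)=207/56
row 4: denom=6−2·15/56=153/28; d'=(21−2·207/56)/(153/28)=127/51
back: M4=127/51
back: M3=207/56−15/56·127/51=103/34
back: M2=-63/10−4/15·103/34=-725/102
back: M1=21/8−1/4·-725/102=449/102
M: M0=0, M1=449/102, M2=-725/102, M3=103/34, M4=127/51, M5=0
seg 0: a=-5, c=M0/2=0, d=(M1−M0)/(6·2)=449/1224, b=Δ0−h0·(2M0+M1)/6=-148/153
seg 1: a=-4, c=M1/2=449/204, d=(M2−M1)/(6·2)=-587/612, b=Δ1−h1·(2M1+M2)/6=1051/306
seg 2: a=4, c=M2/2=-725/204, d=(M3−M2)/(6·2)=517/612, b=Δ2−h2·(2M2+M3)/6=223/306
seg 3: a=-2, c=M3/2=103/68, d=(M4−M3)/(6·2)=-55/1224, b=Δ3−h3·(2M3+M4)/6=-1025/306
seg 4: a=-3, c=M4/2=127/102, d=(M5−M4)/(6·1)=-127/306, b=Δ4−h4·(2M4+M5)/6=332/153
t_q=5/2 → seg 1, τ=1/2; S=-4+1051/306·τ+449/204·τ²+-587/612·τ³=-3023/1632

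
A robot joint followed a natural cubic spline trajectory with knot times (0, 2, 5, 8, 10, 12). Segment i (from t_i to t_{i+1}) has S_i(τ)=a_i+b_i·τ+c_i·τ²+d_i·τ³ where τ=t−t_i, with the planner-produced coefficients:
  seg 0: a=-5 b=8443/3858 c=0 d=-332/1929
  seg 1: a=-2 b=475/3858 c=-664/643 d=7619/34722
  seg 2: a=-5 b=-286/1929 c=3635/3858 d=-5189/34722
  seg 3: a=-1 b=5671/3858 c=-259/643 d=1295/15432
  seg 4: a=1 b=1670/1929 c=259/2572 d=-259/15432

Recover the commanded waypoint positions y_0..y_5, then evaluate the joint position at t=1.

y_0=-5 y_1=-2 y_2=-5 y_3=-1 y_4=1 y_5=3
S(1) = -3837/1286

y_0 = S_0(0) = a_0 = -5
y_1 = S_1(0) = a_1 = -2
y_2 = S_2(0) = a_2 = -5
y_3 = S_3(0) = a_3 = -1
y_4 = S_4(0) = a_4 = 1
y_5 = S_4(2) = 3
t_q=1 is in segment 0 (τ=1); S_0(τ)=-3837/1286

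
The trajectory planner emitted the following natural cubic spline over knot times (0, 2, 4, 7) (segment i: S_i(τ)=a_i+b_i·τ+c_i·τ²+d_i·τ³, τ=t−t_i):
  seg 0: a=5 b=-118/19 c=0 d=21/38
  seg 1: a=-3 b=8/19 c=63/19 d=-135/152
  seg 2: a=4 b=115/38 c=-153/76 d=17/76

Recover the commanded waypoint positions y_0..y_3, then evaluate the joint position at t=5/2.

y_0 = S_0(0) = a_0 = 5
y_1 = S_1(0) = a_1 = -3
y_2 = S_2(0) = a_2 = 4
y_3 = S_2(3) = 1
t_q=5/2 is in segment 1 (τ=1/2); S_1(τ)=-2519/1216

y_0=5 y_1=-3 y_2=4 y_3=1
S(5/2) = -2519/1216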